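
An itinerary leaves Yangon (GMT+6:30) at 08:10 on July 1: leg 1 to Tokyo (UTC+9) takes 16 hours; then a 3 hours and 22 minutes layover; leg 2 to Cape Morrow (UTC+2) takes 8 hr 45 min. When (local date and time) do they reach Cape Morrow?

Convert departure to UTC: 08:10 − 6:30 = 01:40 UTC on Jul 1.
Add 16 hours leg 1 → 17:40 UTC.
Add 3 hours 22 minutes layover in Tokyo → 21:02 UTC.
Add 8 hours 45 minutes leg 2 → 05:47 UTC (Jul 2).
Cape Morrow is UTC+2:00, so local arrival = 05:47 + 2:00 = 07:47 on Jul 2.

07:47 on July 2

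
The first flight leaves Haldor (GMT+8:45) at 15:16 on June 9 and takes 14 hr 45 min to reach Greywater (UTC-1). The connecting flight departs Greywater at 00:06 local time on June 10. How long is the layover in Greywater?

Convert departure to UTC: 15:16 − 8:45 = 06:31 UTC on Jun 9.
Add 14 hours and 45 minutes flight time → 21:16 UTC.
Greywater is UTC−1:00, so local arrival = 21:16 − 1:00 = 20:16 on Jun 9.
Layover = 00:06 − 20:16 (+1 day) = 3 hours 50 minutes.

3 hours 50 minutes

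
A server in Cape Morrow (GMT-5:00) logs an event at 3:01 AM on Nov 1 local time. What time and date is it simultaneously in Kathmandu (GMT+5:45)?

In UTC: 3:01 AM + 5:00 = 8:01 AM on Nov 1.
Kathmandu is UTC+5:45: 8:01 AM + 5:45 = 1:46 PM on Nov 1.

1:46 PM on Nov 1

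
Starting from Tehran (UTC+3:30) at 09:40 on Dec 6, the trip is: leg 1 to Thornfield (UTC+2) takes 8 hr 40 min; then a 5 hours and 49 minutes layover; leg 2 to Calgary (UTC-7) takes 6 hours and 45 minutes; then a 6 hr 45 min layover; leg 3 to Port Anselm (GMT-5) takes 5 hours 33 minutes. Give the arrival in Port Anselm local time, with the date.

Convert departure to UTC: 09:40 − 3:30 = 06:10 UTC on Dec 6.
Add 8 hours and 40 minutes leg 1 → 14:50 UTC.
Add 5 hours 49 minutes layover in Thornfield → 20:39 UTC.
Add 6 hours 45 minutes leg 2 → 03:24 UTC (Dec 7).
Add 6 hours and 45 minutes layover in Calgary → 10:09 UTC.
Add 5 hours 33 minutes leg 3 → 15:42 UTC.
Port Anselm is UTC−5:00, so local arrival = 15:42 − 5:00 = 10:42 on Dec 7.

10:42 on Dec 7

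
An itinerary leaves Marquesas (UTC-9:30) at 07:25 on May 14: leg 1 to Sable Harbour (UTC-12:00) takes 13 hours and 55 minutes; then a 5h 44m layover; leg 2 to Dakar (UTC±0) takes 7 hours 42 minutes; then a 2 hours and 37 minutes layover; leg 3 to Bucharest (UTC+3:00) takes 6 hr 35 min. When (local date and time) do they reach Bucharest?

08:28 on May 16

Convert departure to UTC: 07:25 + 9:30 = 16:55 UTC on May 14.
Add 13 hours 55 minutes leg 1 → 06:50 UTC (May 15).
Add 5 hours 44 minutes layover in Sable Harbour → 12:34 UTC.
Add 7 hours 42 minutes leg 2 → 20:16 UTC.
Add 2 hours and 37 minutes layover in Dakar → 22:53 UTC.
Add 6 hours and 35 minutes leg 3 → 05:28 UTC (May 16).
Bucharest is UTC+3:00, so local arrival = 05:28 + 3:00 = 08:28 on May 16.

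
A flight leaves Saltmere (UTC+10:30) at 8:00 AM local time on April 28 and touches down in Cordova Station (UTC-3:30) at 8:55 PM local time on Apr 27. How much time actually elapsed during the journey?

2 hours 55 minutes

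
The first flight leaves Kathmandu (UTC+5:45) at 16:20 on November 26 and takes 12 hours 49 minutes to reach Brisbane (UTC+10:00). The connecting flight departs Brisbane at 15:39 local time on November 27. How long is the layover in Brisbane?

6 hours 15 minutes

Convert departure to UTC: 16:20 − 5:45 = 10:35 UTC on Nov 26.
Add 12 hours 49 minutes flight time → 23:24 UTC.
Brisbane is UTC+10:00, so local arrival = 23:24 + 10:00 = 09:24 on Nov 27.
Layover = 15:39 − 09:24 = 6 hours 15 minutes.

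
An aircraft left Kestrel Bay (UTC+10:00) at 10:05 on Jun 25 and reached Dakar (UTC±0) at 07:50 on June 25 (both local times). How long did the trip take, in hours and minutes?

7 hours 45 minutes

Dakar is 10:00 behind Kestrel Bay.
Clock-face elapsed time (ignoring zones) is −2 hours 15 minutes.
Actual elapsed = −2 hours 15 minutes + 10:00 = 7 hours 45 minutes.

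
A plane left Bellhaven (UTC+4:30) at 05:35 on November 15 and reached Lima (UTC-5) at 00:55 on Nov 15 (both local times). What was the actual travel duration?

Departure in UTC: 05:35 − 4:30 = 01:05 on Nov 15.
Arrival in UTC: 00:55 + 5:00 = 05:55 on Nov 15.
Elapsed = 05:55 − 01:05 = 4 hours 50 minutes.

4 hours 50 minutes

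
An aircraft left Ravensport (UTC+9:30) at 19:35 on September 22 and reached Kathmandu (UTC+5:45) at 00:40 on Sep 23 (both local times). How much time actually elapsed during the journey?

8 hours 50 minutes

Departure in UTC: 19:35 − 9:30 = 10:05 on Sep 22.
Arrival in UTC: 00:40 − 5:45 = 18:55 on Sep 22.
Elapsed = 18:55 − 10:05 = 8 hours 50 minutes.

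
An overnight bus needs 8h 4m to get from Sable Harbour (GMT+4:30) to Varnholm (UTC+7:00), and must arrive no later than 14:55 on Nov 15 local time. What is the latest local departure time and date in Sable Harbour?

04:21 on November 15

Target arrival in UTC: 14:55 − 7:00 = 07:55 on Nov 15.
Subtract 8 hours 4 minutes → departure 23:51 UTC on Nov 14.
Sable Harbour is UTC+4:30: 23:51 + 4:30 = 04:21 on Nov 15.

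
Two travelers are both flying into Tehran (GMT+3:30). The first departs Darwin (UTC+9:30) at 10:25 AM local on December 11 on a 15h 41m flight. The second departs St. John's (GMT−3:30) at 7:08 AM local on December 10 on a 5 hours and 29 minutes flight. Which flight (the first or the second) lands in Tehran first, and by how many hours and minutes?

the second, by 24 hours 29 minutes

Flight 1 in UTC: 10:25 AM − 9:30 = 12:55 AM on Dec 11.
+15 hours 41 minutes → arrive 4:36 PM UTC on Dec 11.
Flight 2 in UTC: 7:08 AM + 3:30 = 10:38 AM on Dec 10.
+5 hours and 29 minutes → arrive 4:07 PM UTC on Dec 10.
Flight 2 lands earlier by 24 hours 29 minutes.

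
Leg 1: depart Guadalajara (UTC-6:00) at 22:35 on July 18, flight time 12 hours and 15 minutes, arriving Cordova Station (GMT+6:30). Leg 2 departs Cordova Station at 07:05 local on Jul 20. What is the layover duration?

7 hours 45 minutes

Convert departure to UTC: 22:35 + 6:00 = 04:35 UTC on Jul 19.
Add 12 hours and 15 minutes flight time → 16:50 UTC.
Cordova Station is UTC+6:30, so local arrival = 16:50 + 6:30 = 23:20 on Jul 19.
Layover = 07:05 − 23:20 (+1 day) = 7 hours 45 minutes.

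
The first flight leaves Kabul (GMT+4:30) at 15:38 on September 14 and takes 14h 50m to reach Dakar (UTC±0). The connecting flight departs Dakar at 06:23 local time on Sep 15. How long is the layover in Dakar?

Convert departure to UTC: 15:38 − 4:30 = 11:08 UTC on Sep 14.
Add 14 hours and 50 minutes flight time → 01:58 UTC (Sep 15).
Dakar is UTC+0, so local arrival is the same: 01:58 on Sep 15.
Layover = 06:23 − 01:58 = 4 hours 25 minutes.

4 hours 25 minutes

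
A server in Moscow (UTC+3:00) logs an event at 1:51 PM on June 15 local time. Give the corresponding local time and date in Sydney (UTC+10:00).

8:51 PM on June 15

In UTC: 1:51 PM − 3:00 = 10:51 AM on Jun 15.
Sydney is UTC+10:00: 10:51 AM + 10:00 = 8:51 PM on Jun 15.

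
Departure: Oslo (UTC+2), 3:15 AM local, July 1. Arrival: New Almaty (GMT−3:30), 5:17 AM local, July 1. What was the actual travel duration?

7 hours 32 minutes

Departure in UTC: 3:15 AM − 2:00 = 1:15 AM on Jul 1.
Arrival in UTC: 5:17 AM + 3:30 = 8:47 AM on Jul 1.
Elapsed = 8:47 AM − 1:15 AM = 7 hours 32 minutes.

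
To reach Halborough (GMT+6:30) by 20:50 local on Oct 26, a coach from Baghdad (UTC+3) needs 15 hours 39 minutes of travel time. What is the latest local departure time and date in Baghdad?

01:41 on October 26

Target arrival in UTC: 20:50 − 6:30 = 14:20 on Oct 26.
Subtract 15 hours and 39 minutes → departure 22:41 UTC on Oct 25.
Baghdad is UTC+3:00: 22:41 + 3:00 = 01:41 on Oct 26.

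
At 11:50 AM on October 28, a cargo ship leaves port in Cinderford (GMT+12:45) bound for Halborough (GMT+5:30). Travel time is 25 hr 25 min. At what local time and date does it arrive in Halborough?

Halborough is 7:15 behind Cinderford.
After 25 hours and 25 minutes it is 1:15 PM (Oct 29) in Cinderford.
Shift by the zone difference: 1:15 PM − 7:15 = 6:00 AM on Oct 29 in Halborough.

6:00 AM on October 29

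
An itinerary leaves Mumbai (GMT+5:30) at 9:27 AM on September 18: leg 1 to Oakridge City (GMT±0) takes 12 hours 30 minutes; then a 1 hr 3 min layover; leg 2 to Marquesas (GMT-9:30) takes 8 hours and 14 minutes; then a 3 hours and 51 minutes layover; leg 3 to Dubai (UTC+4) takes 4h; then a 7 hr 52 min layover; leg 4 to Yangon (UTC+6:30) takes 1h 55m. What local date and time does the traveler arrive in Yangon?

1:52 AM on September 20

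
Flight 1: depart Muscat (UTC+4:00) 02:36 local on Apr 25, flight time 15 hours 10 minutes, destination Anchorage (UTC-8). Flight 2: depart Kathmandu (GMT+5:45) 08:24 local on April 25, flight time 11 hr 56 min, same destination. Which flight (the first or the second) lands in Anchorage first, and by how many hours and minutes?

the first, by 49 minutes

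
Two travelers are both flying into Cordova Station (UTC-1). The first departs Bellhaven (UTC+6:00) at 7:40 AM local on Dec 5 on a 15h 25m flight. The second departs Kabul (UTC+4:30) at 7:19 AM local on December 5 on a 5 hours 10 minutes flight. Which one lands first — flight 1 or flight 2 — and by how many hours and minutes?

Flight 1 in UTC: 7:40 AM − 6:00 = 1:40 AM on Dec 5.
+15 hours 25 minutes → arrive 5:05 PM UTC on Dec 5.
Flight 2 in UTC: 7:19 AM − 4:30 = 2:49 AM on Dec 5.
+5 hours 10 minutes → arrive 7:59 AM UTC on Dec 5.
Flight 2 lands earlier by 9 hours 6 minutes.

the second, by 9 hours 6 minutes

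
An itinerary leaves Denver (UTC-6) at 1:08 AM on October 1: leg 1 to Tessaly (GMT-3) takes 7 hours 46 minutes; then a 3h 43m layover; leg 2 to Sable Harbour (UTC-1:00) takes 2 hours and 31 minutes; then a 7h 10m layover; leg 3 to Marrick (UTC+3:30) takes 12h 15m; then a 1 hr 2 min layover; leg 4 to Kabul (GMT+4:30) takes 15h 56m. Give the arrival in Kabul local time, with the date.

Convert departure to UTC: 1:08 AM + 6:00 = 7:08 AM UTC on Oct 1.
Add 7 hours and 46 minutes leg 1 → 2:54 PM UTC.
Add 3 hours and 43 minutes layover in Tessaly → 6:37 PM UTC.
Add 2 hours 31 minutes leg 2 → 9:08 PM UTC.
Add 7 hours 10 minutes layover in Sable Harbour → 4:18 AM UTC (Oct 2).
Add 12 hours 15 minutes leg 3 → 4:33 PM UTC.
Add 1 hour and 2 minutes layover in Marrick → 5:35 PM UTC.
Add 15 hours and 56 minutes leg 4 → 9:31 AM UTC (Oct 3).
Kabul is UTC+4:30, so local arrival = 9:31 AM + 4:30 = 2:01 PM on Oct 3.

2:01 PM on October 3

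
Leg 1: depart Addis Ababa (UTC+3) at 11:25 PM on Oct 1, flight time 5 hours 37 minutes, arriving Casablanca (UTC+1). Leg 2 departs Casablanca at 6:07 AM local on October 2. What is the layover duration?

3 hours 5 minutes

Convert departure to UTC: 11:25 PM − 3:00 = 8:25 PM UTC on Oct 1.
Add 5 hours and 37 minutes flight time → 2:02 AM UTC (Oct 2).
Casablanca is UTC+1:00, so local arrival = 2:02 AM + 1:00 = 3:02 AM on Oct 2.
Layover = 6:07 AM − 3:02 AM = 3 hours 5 minutes.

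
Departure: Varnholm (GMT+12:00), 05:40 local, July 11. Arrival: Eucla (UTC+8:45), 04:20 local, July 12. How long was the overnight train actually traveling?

Eucla is 3:15 behind Varnholm.
Clock-face elapsed time (ignoring zones) is 22 hours 40 minutes.
Actual elapsed = 22 hours 40 minutes + 3:15 = 25 hours 55 minutes.

25 hours 55 minutes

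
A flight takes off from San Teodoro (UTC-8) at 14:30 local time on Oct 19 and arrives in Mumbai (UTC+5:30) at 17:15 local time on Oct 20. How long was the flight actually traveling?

13 hours 15 minutes

Mumbai is 13:30 ahead of San Teodoro.
Clock-face elapsed time (ignoring zones) is 26 hours 45 minutes.
Actual elapsed = 26 hours 45 minutes − 13:30 = 13 hours 15 minutes.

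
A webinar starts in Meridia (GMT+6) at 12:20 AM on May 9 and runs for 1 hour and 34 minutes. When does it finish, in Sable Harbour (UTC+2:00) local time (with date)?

Sable Harbour is 4:00 behind Meridia.
After 1 hour and 34 minutes it is 1:54 AM in Meridia.
Shift by the zone difference: 1:54 AM − 4:00 = 9:54 PM on May 8 in Sable Harbour.

9:54 PM on May 8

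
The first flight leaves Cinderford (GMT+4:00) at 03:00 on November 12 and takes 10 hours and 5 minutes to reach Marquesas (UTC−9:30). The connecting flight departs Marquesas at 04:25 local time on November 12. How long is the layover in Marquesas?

4 hours 50 minutes

Convert departure to UTC: 03:00 − 4:00 = 23:00 UTC on Nov 11.
Add 10 hours and 5 minutes flight time → 09:05 UTC (Nov 12).
Marquesas is UTC−9:30, so local arrival = 09:05 − 9:30 = 23:35 on Nov 11.
Layover = 04:25 − 23:35 (+1 day) = 4 hours 50 minutes.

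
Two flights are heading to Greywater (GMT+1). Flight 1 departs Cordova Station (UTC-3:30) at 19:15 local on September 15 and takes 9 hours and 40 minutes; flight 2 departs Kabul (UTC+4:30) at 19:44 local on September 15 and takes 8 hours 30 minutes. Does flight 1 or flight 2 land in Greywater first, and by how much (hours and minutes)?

the second, by 8 hours 41 minutes

Flight 1 in UTC: 19:15 + 3:30 = 22:45 on Sep 15.
+9 hours 40 minutes → arrive 08:25 UTC on Sep 16.
Flight 2 in UTC: 19:44 − 4:30 = 15:14 on Sep 15.
+8 hours and 30 minutes → arrive 23:44 UTC on Sep 15.
Flight 2 lands earlier by 8 hours 41 minutes.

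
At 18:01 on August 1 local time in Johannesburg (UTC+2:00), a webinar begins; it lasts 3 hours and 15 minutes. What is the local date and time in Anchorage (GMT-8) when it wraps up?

11:16 on August 1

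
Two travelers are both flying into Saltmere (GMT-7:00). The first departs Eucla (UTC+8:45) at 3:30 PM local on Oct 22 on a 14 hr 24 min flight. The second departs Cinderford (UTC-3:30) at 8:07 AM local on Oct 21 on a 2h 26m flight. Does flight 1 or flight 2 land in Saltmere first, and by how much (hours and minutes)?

Flight 1 in UTC: 3:30 PM − 8:45 = 6:45 AM on Oct 22.
+14 hours and 24 minutes → arrive 9:09 PM UTC on Oct 22.
Flight 2 in UTC: 8:07 AM + 3:30 = 11:37 AM on Oct 21.
+2 hours 26 minutes → arrive 2:03 PM UTC on Oct 21.
Flight 2 lands earlier by 31 hours 6 minutes.

the second, by 31 hours 6 minutes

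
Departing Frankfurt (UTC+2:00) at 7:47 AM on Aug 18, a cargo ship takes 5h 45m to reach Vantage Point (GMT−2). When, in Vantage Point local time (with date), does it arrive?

9:32 AM on August 18

Vantage Point is 4:00 behind Frankfurt.
After 5 hours and 45 minutes it is 1:32 PM in Frankfurt.
Shift by the zone difference: 1:32 PM − 4:00 = 9:32 AM on Aug 18 in Vantage Point.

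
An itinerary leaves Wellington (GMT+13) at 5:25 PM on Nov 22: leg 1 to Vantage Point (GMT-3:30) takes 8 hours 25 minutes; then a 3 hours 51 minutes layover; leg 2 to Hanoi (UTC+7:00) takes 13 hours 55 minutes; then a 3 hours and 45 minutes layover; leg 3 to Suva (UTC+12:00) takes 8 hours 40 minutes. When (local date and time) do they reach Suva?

Convert departure to UTC: 5:25 PM − 13:00 = 4:25 AM UTC on Nov 22.
Add 8 hours 25 minutes leg 1 → 12:50 PM UTC.
Add 3 hours 51 minutes layover in Vantage Point → 4:41 PM UTC.
Add 13 hours 55 minutes leg 2 → 6:36 AM UTC (Nov 23).
Add 3 hours 45 minutes layover in Hanoi → 10:21 AM UTC.
Add 8 hours and 40 minutes leg 3 → 7:01 PM UTC.
Suva is UTC+12:00, so local arrival = 7:01 PM + 12:00 = 7:01 AM on Nov 24.

7:01 AM on November 24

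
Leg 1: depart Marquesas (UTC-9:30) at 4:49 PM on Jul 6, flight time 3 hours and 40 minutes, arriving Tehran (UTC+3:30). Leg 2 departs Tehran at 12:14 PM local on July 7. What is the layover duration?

2 hours 45 minutes

Convert departure to UTC: 4:49 PM + 9:30 = 2:19 AM UTC on Jul 7.
Add 3 hours 40 minutes flight time → 5:59 AM UTC.
Tehran is UTC+3:30, so local arrival = 5:59 AM + 3:30 = 9:29 AM on Jul 7.
Layover = 12:14 PM − 9:29 AM = 2 hours 45 minutes.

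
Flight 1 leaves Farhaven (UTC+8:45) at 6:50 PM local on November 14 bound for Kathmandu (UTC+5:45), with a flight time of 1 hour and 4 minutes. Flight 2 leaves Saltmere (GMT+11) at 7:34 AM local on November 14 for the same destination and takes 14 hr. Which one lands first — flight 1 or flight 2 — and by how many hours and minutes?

Flight 1 in UTC: 6:50 PM − 8:45 = 10:05 AM on Nov 14.
+1 hour 4 minutes → arrive 11:09 AM UTC on Nov 14.
Flight 2 in UTC: 7:34 AM − 11:00 = 8:34 PM on Nov 13.
+14 hours → arrive 10:34 AM UTC on Nov 14.
Flight 2 lands earlier by 35 minutes.

the second, by 35 minutes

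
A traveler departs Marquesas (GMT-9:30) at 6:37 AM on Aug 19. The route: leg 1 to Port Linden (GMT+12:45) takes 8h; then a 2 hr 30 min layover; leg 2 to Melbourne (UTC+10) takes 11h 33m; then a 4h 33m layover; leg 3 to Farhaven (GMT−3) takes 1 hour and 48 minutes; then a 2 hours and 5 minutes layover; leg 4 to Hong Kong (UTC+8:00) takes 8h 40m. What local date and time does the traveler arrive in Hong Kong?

Convert departure to UTC: 6:37 AM + 9:30 = 4:07 PM UTC on Aug 19.
Add 8 hours leg 1 → 12:07 AM UTC (Aug 20).
Add 2 hours and 30 minutes layover in Port Linden → 2:37 AM UTC.
Add 11 hours 33 minutes leg 2 → 2:10 PM UTC.
Add 4 hours 33 minutes layover in Melbourne → 6:43 PM UTC.
Add 1 hour 48 minutes leg 3 → 8:31 PM UTC.
Add 2 hours and 5 minutes layover in Farhaven → 10:36 PM UTC.
Add 8 hours and 40 minutes leg 4 → 7:16 AM UTC (Aug 21).
Hong Kong is UTC+8:00, so local arrival = 7:16 AM + 8:00 = 3:16 PM on Aug 21.

3:16 PM on Aug 21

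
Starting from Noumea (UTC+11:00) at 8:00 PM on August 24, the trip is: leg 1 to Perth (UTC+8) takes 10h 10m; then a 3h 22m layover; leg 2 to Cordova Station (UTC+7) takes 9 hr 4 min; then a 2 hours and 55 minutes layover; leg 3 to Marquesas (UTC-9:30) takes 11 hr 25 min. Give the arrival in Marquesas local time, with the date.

12:26 PM on Aug 25

Convert departure to UTC: 8:00 PM − 11:00 = 9:00 AM UTC on Aug 24.
Add 10 hours and 10 minutes leg 1 → 7:10 PM UTC.
Add 3 hours 22 minutes layover in Perth → 10:32 PM UTC.
Add 9 hours and 4 minutes leg 2 → 7:36 AM UTC (Aug 25).
Add 2 hours and 55 minutes layover in Cordova Station → 10:31 AM UTC.
Add 11 hours 25 minutes leg 3 → 9:56 PM UTC.
Marquesas is UTC−9:30, so local arrival = 9:56 PM − 9:30 = 12:26 PM on Aug 25.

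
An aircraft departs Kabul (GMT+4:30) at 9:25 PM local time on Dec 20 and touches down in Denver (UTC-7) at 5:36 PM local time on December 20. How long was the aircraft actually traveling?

7 hours 41 minutes

Denver is 11:30 behind Kabul.
Clock-face elapsed time (ignoring zones) is −3 hours 49 minutes.
Actual elapsed = −3 hours 49 minutes + 11:30 = 7 hours 41 minutes.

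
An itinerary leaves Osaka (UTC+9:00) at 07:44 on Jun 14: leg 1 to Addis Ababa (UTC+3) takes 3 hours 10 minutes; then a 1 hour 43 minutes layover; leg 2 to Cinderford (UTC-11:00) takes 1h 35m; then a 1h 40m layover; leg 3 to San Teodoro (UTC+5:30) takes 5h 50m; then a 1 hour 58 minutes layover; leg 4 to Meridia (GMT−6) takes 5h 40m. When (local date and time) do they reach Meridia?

14:20 on Jun 14

Convert departure to UTC: 07:44 − 9:00 = 22:44 UTC on Jun 13.
Add 3 hours 10 minutes leg 1 → 01:54 UTC (Jun 14).
Add 1 hour and 43 minutes layover in Addis Ababa → 03:37 UTC.
Add 1 hour 35 minutes leg 2 → 05:12 UTC.
Add 1 hour 40 minutes layover in Cinderford → 06:52 UTC.
Add 5 hours 50 minutes leg 3 → 12:42 UTC.
Add 1 hour and 58 minutes layover in San Teodoro → 14:40 UTC.
Add 5 hours and 40 minutes leg 4 → 20:20 UTC.
Meridia is UTC−6:00, so local arrival = 20:20 − 6:00 = 14:20 on Jun 14.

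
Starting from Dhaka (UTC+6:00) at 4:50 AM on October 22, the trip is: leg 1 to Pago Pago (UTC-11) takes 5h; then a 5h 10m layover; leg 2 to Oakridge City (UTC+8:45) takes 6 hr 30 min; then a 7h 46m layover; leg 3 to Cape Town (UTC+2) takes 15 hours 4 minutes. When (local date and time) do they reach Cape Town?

Convert departure to UTC: 4:50 AM − 6:00 = 10:50 PM UTC on Oct 21.
Add 5 hours leg 1 → 3:50 AM UTC (Oct 22).
Add 5 hours and 10 minutes layover in Pago Pago → 9:00 AM UTC.
Add 6 hours and 30 minutes leg 2 → 3:30 PM UTC.
Add 7 hours 46 minutes layover in Oakridge City → 11:16 PM UTC.
Add 15 hours and 4 minutes leg 3 → 2:20 PM UTC (Oct 23).
Cape Town is UTC+2:00, so local arrival = 2:20 PM + 2:00 = 4:20 PM on Oct 23.

4:20 PM on October 23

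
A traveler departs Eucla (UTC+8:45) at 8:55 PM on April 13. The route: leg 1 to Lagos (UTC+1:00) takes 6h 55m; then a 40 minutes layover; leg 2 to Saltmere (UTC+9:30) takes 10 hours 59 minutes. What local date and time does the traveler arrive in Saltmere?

Convert departure to UTC: 8:55 PM − 8:45 = 12:10 PM UTC on Apr 13.
Add 6 hours 55 minutes leg 1 → 7:05 PM UTC.
Add 40 minutes layover in Lagos → 7:45 PM UTC.
Add 10 hours 59 minutes leg 2 → 6:44 AM UTC (Apr 14).
Saltmere is UTC+9:30, so local arrival = 6:44 AM + 9:30 = 4:14 PM on Apr 14.

4:14 PM on Apr 14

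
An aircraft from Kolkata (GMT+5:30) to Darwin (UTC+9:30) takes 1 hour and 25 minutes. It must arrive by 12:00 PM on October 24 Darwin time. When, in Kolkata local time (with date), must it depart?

6:35 AM on October 24

Target arrival in UTC: 12:00 PM − 9:30 = 2:30 AM on Oct 24.
Subtract 1 hour and 25 minutes → departure 1:05 AM UTC on Oct 24.
Kolkata is UTC+5:30: 1:05 AM + 5:30 = 6:35 AM on Oct 24.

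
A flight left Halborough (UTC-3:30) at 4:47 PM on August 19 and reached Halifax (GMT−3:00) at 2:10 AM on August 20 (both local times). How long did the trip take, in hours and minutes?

8 hours 53 minutes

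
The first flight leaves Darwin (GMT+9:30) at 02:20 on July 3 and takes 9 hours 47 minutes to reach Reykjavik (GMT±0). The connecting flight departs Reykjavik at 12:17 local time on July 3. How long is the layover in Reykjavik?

Convert departure to UTC: 02:20 − 9:30 = 16:50 UTC on Jul 2.
Add 9 hours 47 minutes flight time → 02:37 UTC (Jul 3).
Reykjavik is UTC+0, so local arrival is the same: 02:37 on Jul 3.
Layover = 12:17 − 02:37 = 9 hours 40 minutes.

9 hours 40 minutes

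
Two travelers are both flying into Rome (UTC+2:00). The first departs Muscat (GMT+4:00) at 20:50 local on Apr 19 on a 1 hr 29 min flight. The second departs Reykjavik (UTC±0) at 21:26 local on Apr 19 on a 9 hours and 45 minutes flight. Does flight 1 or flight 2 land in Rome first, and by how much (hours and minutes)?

the first, by 12 hours 52 minutes

Flight 1 in UTC: 20:50 − 4:00 = 16:50 on Apr 19.
+1 hour and 29 minutes → arrive 18:19 UTC on Apr 19.
Flight 2 departs at 21:26 UTC (Apr 19).
+9 hours and 45 minutes → arrive 07:11 UTC on Apr 20.
Flight 1 lands earlier by 12 hours 52 minutes.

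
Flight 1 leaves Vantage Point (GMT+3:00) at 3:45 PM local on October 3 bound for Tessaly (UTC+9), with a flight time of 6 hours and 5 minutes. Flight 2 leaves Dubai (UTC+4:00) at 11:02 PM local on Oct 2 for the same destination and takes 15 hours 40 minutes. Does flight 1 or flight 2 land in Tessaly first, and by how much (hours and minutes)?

the second, by 8 hours 8 minutes

Flight 1 in UTC: 3:45 PM − 3:00 = 12:45 PM on Oct 3.
+6 hours 5 minutes → arrive 6:50 PM UTC on Oct 3.
Flight 2 in UTC: 11:02 PM − 4:00 = 7:02 PM on Oct 2.
+15 hours and 40 minutes → arrive 10:42 AM UTC on Oct 3.
Flight 2 lands earlier by 8 hours 8 minutes.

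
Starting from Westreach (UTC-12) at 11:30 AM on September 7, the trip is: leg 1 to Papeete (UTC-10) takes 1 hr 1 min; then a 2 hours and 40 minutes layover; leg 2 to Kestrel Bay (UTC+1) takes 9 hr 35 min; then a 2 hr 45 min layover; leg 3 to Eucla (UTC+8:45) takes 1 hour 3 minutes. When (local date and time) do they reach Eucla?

Convert departure to UTC: 11:30 AM + 12:00 = 11:30 PM UTC on Sep 7.
Add 1 hour and 1 minute leg 1 → 12:31 AM UTC (Sep 8).
Add 2 hours and 40 minutes layover in Papeete → 3:11 AM UTC.
Add 9 hours 35 minutes leg 2 → 12:46 PM UTC.
Add 2 hours and 45 minutes layover in Kestrel Bay → 3:31 PM UTC.
Add 1 hour and 3 minutes leg 3 → 4:34 PM UTC.
Eucla is UTC+8:45, so local arrival = 4:34 PM + 8:45 = 1:19 AM on Sep 9.

1:19 AM on Sep 9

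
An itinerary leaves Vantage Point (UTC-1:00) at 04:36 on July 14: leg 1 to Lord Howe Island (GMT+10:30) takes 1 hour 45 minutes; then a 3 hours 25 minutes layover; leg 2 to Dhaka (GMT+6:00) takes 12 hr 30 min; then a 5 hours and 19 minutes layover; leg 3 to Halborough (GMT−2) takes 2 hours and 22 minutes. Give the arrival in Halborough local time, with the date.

Convert departure to UTC: 04:36 + 1:00 = 05:36 UTC on Jul 14.
Add 1 hour 45 minutes leg 1 → 07:21 UTC.
Add 3 hours 25 minutes layover in Lord Howe Island → 10:46 UTC.
Add 12 hours and 30 minutes leg 2 → 23:16 UTC.
Add 5 hours and 19 minutes layover in Dhaka → 04:35 UTC (Jul 15).
Add 2 hours 22 minutes leg 3 → 06:57 UTC.
Halborough is UTC−2:00, so local arrival = 06:57 − 2:00 = 04:57 on Jul 15.

04:57 on Jul 15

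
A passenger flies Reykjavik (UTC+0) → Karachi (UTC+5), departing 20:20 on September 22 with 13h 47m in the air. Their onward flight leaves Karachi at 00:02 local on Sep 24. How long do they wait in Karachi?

8 hours 55 minutes

Reykjavik is at UTC+0, so departure is already 20:20 UTC on Sep 22.
Add 13 hours and 47 minutes flight time → 10:07 UTC (Sep 23).
Karachi is UTC+5:00, so local arrival = 10:07 + 5:00 = 15:07 on Sep 23.
Layover = 00:02 − 15:07 (+1 day) = 8 hours 55 minutes.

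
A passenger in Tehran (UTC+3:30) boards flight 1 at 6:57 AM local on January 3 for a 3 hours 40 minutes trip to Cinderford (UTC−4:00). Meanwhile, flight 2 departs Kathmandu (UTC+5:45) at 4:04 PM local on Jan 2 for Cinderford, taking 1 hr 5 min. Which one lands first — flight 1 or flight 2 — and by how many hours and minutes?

the second, by 19 hours 43 minutes

Flight 1 in UTC: 6:57 AM − 3:30 = 3:27 AM on Jan 3.
+3 hours and 40 minutes → arrive 7:07 AM UTC on Jan 3.
Flight 2 in UTC: 4:04 PM − 5:45 = 10:19 AM on Jan 2.
+1 hour and 5 minutes → arrive 11:24 AM UTC on Jan 2.
Flight 2 lands earlier by 19 hours 43 minutes.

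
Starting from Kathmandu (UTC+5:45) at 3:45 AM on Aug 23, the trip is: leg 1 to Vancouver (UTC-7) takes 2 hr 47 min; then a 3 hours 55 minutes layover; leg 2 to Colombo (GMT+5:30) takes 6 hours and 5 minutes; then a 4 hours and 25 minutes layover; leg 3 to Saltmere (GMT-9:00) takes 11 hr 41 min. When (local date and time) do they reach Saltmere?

5:53 PM on August 23

Convert departure to UTC: 3:45 AM − 5:45 = 10:00 PM UTC on Aug 22.
Add 2 hours 47 minutes leg 1 → 12:47 AM UTC (Aug 23).
Add 3 hours 55 minutes layover in Vancouver → 4:42 AM UTC.
Add 6 hours and 5 minutes leg 2 → 10:47 AM UTC.
Add 4 hours 25 minutes layover in Colombo → 3:12 PM UTC.
Add 11 hours and 41 minutes leg 3 → 2:53 AM UTC (Aug 24).
Saltmere is UTC−9:00, so local arrival = 2:53 AM − 9:00 = 5:53 PM on Aug 23.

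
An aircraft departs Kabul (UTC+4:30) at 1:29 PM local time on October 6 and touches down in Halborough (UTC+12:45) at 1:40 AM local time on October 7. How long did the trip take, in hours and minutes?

Departure in UTC: 1:29 PM − 4:30 = 8:59 AM on Oct 6.
Arrival in UTC: 1:40 AM − 12:45 = 12:55 PM on Oct 6.
Elapsed = 12:55 PM − 8:59 AM = 3 hours 56 minutes.

3 hours 56 minutes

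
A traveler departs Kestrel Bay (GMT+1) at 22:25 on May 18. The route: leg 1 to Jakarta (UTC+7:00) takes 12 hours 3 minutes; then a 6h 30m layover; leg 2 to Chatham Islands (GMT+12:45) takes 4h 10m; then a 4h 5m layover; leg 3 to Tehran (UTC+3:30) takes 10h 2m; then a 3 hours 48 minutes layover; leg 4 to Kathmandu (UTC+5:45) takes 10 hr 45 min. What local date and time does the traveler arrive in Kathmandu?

Convert departure to UTC: 22:25 − 1:00 = 21:25 UTC on May 18.
Add 12 hours and 3 minutes leg 1 → 09:28 UTC (May 19).
Add 6 hours 30 minutes layover in Jakarta → 15:58 UTC.
Add 4 hours 10 minutes leg 2 → 20:08 UTC.
Add 4 hours 5 minutes layover in Chatham Islands → 00:13 UTC (May 20).
Add 10 hours and 2 minutes leg 3 → 10:15 UTC.
Add 3 hours and 48 minutes layover in Tehran → 14:03 UTC.
Add 10 hours 45 minutes leg 4 → 00:48 UTC (May 21).
Kathmandu is UTC+5:45, so local arrival = 00:48 + 5:45 = 06:33 on May 21.

06:33 on May 21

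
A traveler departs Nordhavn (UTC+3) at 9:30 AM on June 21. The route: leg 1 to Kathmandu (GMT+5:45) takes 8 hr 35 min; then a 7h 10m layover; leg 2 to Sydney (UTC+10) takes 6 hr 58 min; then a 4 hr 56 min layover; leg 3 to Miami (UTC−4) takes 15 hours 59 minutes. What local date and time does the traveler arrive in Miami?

Convert departure to UTC: 9:30 AM − 3:00 = 6:30 AM UTC on Jun 21.
Add 8 hours and 35 minutes leg 1 → 3:05 PM UTC.
Add 7 hours 10 minutes layover in Kathmandu → 10:15 PM UTC.
Add 6 hours 58 minutes leg 2 → 5:13 AM UTC (Jun 22).
Add 4 hours 56 minutes layover in Sydney → 10:09 AM UTC.
Add 15 hours and 59 minutes leg 3 → 2:08 AM UTC (Jun 23).
Miami is UTC−4:00, so local arrival = 2:08 AM − 4:00 = 10:08 PM on Jun 22.

10:08 PM on June 22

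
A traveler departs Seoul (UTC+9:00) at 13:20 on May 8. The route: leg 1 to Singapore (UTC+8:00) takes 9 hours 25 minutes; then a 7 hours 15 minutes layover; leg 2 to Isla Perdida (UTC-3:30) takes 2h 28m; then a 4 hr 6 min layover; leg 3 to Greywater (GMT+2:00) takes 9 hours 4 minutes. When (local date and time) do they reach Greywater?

Convert departure to UTC: 13:20 − 9:00 = 04:20 UTC on May 8.
Add 9 hours and 25 minutes leg 1 → 13:45 UTC.
Add 7 hours and 15 minutes layover in Singapore → 21:00 UTC.
Add 2 hours and 28 minutes leg 2 → 23:28 UTC.
Add 4 hours 6 minutes layover in Isla Perdida → 03:34 UTC (May 9).
Add 9 hours 4 minutes leg 3 → 12:38 UTC.
Greywater is UTC+2:00, so local arrival = 12:38 + 2:00 = 14:38 on May 9.

14:38 on May 9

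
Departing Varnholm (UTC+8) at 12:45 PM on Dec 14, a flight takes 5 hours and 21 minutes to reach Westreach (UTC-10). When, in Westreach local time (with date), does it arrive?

Westreach is 18:00 behind Varnholm.
After 5 hours 21 minutes it is 6:06 PM in Varnholm.
Shift by the zone difference: 6:06 PM − 18:00 = 12:06 AM on Dec 14 in Westreach.

12:06 AM on December 14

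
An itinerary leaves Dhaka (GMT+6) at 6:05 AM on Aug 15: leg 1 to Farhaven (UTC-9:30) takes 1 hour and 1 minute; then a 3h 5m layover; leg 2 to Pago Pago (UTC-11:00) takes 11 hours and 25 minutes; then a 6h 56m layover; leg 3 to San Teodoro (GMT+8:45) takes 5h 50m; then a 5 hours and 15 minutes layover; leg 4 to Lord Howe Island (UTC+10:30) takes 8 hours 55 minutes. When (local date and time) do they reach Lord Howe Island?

Convert departure to UTC: 6:05 AM − 6:00 = 12:05 AM UTC on Aug 15.
Add 1 hour and 1 minute leg 1 → 1:06 AM UTC.
Add 3 hours 5 minutes layover in Farhaven → 4:11 AM UTC.
Add 11 hours and 25 minutes leg 2 → 3:36 PM UTC.
Add 6 hours 56 minutes layover in Pago Pago → 10:32 PM UTC.
Add 5 hours and 50 minutes leg 3 → 4:22 AM UTC (Aug 16).
Add 5 hours 15 minutes layover in San Teodoro → 9:37 AM UTC.
Add 8 hours 55 minutes leg 4 → 6:32 PM UTC.
Lord Howe Island is UTC+10:30, so local arrival = 6:32 PM + 10:30 = 5:02 AM on Aug 17.

5:02 AM on August 17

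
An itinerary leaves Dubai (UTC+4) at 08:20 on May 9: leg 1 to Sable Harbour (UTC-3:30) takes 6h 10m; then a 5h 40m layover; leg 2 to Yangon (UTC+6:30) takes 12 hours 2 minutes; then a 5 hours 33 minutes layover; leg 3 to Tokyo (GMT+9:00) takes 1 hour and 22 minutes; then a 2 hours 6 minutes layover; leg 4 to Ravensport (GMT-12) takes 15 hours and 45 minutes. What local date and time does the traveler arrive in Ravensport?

Convert departure to UTC: 08:20 − 4:00 = 04:20 UTC on May 9.
Add 6 hours 10 minutes leg 1 → 10:30 UTC.
Add 5 hours and 40 minutes layover in Sable Harbour → 16:10 UTC.
Add 12 hours 2 minutes leg 2 → 04:12 UTC (May 10).
Add 5 hours and 33 minutes layover in Yangon → 09:45 UTC.
Add 1 hour 22 minutes leg 3 → 11:07 UTC.
Add 2 hours and 6 minutes layover in Tokyo → 13:13 UTC.
Add 15 hours and 45 minutes leg 4 → 04:58 UTC (May 11).
Ravensport is UTC−12:00, so local arrival = 04:58 − 12:00 = 16:58 on May 10.

16:58 on May 10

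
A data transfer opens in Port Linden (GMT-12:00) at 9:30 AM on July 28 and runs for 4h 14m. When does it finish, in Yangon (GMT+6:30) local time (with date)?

Yangon is 18:30 ahead of Port Linden.
After 4 hours 14 minutes it is 1:44 PM in Port Linden.
Shift by the zone difference: 1:44 PM + 18:30 = 8:14 AM on Jul 29 in Yangon.

8:14 AM on July 29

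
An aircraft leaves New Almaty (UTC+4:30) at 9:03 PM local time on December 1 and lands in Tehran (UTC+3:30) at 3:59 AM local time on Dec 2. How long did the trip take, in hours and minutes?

7 hours 56 minutes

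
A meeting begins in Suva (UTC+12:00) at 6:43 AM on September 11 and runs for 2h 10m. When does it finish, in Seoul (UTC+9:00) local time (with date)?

5:53 AM on September 11

Seoul is 3:00 behind Suva.
After 2 hours and 10 minutes it is 8:53 AM in Suva.
Shift by the zone difference: 8:53 AM − 3:00 = 5:53 AM on Sep 11 in Seoul.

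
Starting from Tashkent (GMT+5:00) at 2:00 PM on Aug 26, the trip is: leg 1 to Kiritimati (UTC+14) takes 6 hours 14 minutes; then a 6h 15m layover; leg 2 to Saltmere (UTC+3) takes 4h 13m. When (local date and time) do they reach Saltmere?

Convert departure to UTC: 2:00 PM − 5:00 = 9:00 AM UTC on Aug 26.
Add 6 hours 14 minutes leg 1 → 3:14 PM UTC.
Add 6 hours 15 minutes layover in Kiritimati → 9:29 PM UTC.
Add 4 hours and 13 minutes leg 2 → 1:42 AM UTC (Aug 27).
Saltmere is UTC+3:00, so local arrival = 1:42 AM + 3:00 = 4:42 AM on Aug 27.

4:42 AM on Aug 27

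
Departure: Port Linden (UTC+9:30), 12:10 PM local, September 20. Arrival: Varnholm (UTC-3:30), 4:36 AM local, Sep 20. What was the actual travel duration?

5 hours 26 minutes

Varnholm is 13:00 behind Port Linden.
Clock-face elapsed time (ignoring zones) is −7 hours 34 minutes.
Actual elapsed = −7 hours 34 minutes + 13:00 = 5 hours 26 minutes.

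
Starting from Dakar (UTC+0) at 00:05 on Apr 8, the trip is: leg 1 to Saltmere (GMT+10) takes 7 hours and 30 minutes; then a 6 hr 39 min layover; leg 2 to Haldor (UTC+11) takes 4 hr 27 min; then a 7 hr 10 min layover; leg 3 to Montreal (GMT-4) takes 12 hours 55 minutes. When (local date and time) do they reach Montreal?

Dakar is at UTC+0, so departure is already 00:05 UTC on Apr 8.
Add 7 hours 30 minutes leg 1 → 07:35 UTC.
Add 6 hours 39 minutes layover in Saltmere → 14:14 UTC.
Add 4 hours 27 minutes leg 2 → 18:41 UTC.
Add 7 hours and 10 minutes layover in Haldor → 01:51 UTC (Apr 9).
Add 12 hours 55 minutes leg 3 → 14:46 UTC.
Montreal is UTC−4:00, so local arrival = 14:46 − 4:00 = 10:46 on Apr 9.

10:46 on Apr 9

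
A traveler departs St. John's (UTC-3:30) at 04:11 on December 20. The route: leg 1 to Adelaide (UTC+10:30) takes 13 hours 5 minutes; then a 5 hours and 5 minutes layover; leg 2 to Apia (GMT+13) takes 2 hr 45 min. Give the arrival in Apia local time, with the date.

17:36 on December 21

Convert departure to UTC: 04:11 + 3:30 = 07:41 UTC on Dec 20.
Add 13 hours 5 minutes leg 1 → 20:46 UTC.
Add 5 hours 5 minutes layover in Adelaide → 01:51 UTC (Dec 21).
Add 2 hours and 45 minutes leg 2 → 04:36 UTC.
Apia is UTC+13:00, so local arrival = 04:36 + 13:00 = 17:36 on Dec 21.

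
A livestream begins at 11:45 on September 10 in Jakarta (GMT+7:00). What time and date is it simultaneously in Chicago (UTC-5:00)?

Chicago is 12:00 behind Jakarta.
Shift by the zone difference: 11:45 − 12:00 = 23:45 on Sep 9 in Chicago.

23:45 on Sep 9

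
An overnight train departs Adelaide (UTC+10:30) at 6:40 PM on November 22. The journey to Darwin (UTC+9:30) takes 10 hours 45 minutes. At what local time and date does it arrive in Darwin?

Darwin is 1:00 behind Adelaide.
After 10 hours 45 minutes it is 5:25 AM (Nov 23) in Adelaide.
Shift by the zone difference: 5:25 AM − 1:00 = 4:25 AM on Nov 23 in Darwin.

4:25 AM on November 23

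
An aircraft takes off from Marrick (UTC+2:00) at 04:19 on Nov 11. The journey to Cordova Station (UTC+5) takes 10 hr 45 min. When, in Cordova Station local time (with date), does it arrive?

Convert departure to UTC: 04:19 − 2:00 = 02:19 UTC on Nov 11.
Add 10 hours 45 minutes travel time → 13:04 UTC.
Cordova Station is UTC+5:00, so local arrival = 13:04 + 5:00 = 18:04 on Nov 11.

18:04 on November 11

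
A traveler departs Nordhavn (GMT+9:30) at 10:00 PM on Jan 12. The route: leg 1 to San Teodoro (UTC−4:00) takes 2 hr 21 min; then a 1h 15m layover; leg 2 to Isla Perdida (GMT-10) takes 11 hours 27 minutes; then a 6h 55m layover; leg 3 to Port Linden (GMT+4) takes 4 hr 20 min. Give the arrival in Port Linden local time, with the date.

Convert departure to UTC: 10:00 PM − 9:30 = 12:30 PM UTC on Jan 12.
Add 2 hours and 21 minutes leg 1 → 2:51 PM UTC.
Add 1 hour 15 minutes layover in San Teodoro → 4:06 PM UTC.
Add 11 hours 27 minutes leg 2 → 3:33 AM UTC (Jan 13).
Add 6 hours and 55 minutes layover in Isla Perdida → 10:28 AM UTC.
Add 4 hours and 20 minutes leg 3 → 2:48 PM UTC.
Port Linden is UTC+4:00, so local arrival = 2:48 PM + 4:00 = 6:48 PM on Jan 13.

6:48 PM on January 13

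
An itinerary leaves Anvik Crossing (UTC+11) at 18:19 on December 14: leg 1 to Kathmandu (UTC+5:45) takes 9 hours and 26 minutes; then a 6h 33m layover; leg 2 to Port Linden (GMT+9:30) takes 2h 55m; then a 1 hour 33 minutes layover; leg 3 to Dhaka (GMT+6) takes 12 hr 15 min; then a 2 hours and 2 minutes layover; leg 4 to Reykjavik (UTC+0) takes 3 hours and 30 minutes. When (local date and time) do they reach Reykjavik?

21:33 on December 15

Convert departure to UTC: 18:19 − 11:00 = 07:19 UTC on Dec 14.
Add 9 hours and 26 minutes leg 1 → 16:45 UTC.
Add 6 hours and 33 minutes layover in Kathmandu → 23:18 UTC.
Add 2 hours and 55 minutes leg 2 → 02:13 UTC (Dec 15).
Add 1 hour 33 minutes layover in Port Linden → 03:46 UTC.
Add 12 hours 15 minutes leg 3 → 16:01 UTC.
Add 2 hours 2 minutes layover in Dhaka → 18:03 UTC.
Add 3 hours and 30 minutes leg 4 → 21:33 UTC.
Reykjavik is UTC+0, so local arrival is the same: 21:33 on Dec 15.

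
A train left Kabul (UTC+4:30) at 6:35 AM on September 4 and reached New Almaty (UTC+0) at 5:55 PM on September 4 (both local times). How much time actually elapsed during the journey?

Departure in UTC: 6:35 AM − 4:30 = 2:05 AM on Sep 4.
Arrival is already UTC: 5:55 PM on Sep 4.
Elapsed = 5:55 PM − 2:05 AM = 15 hours 50 minutes.

15 hours 50 minutes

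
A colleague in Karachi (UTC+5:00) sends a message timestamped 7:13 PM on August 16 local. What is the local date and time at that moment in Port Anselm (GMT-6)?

In UTC: 7:13 PM − 5:00 = 2:13 PM on Aug 16.
Port Anselm is UTC−6:00: 2:13 PM − 6:00 = 8:13 AM on Aug 16.

8:13 AM on August 16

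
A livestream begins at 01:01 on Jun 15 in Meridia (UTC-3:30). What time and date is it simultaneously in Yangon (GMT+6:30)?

In UTC: 01:01 + 3:30 = 04:31 on Jun 15.
Yangon is UTC+6:30: 04:31 + 6:30 = 11:01 on Jun 15.

11:01 on June 15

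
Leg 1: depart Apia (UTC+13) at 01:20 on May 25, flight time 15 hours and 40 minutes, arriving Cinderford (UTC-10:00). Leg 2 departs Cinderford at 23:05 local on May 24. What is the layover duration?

Convert departure to UTC: 01:20 − 13:00 = 12:20 UTC on May 24.
Add 15 hours 40 minutes flight time → 04:00 UTC (May 25).
Cinderford is UTC−10:00, so local arrival = 04:00 − 10:00 = 18:00 on May 24.
Layover = 23:05 − 18:00 = 5 hours 5 minutes.

5 hours 5 minutes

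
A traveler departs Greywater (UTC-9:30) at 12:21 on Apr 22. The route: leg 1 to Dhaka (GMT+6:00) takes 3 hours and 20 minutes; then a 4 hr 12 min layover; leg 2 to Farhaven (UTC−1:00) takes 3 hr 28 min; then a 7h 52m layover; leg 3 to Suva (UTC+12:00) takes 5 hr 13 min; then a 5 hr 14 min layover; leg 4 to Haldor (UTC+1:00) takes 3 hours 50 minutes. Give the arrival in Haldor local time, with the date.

Convert departure to UTC: 12:21 + 9:30 = 21:51 UTC on Apr 22.
Add 3 hours 20 minutes leg 1 → 01:11 UTC (Apr 23).
Add 4 hours and 12 minutes layover in Dhaka → 05:23 UTC.
Add 3 hours 28 minutes leg 2 → 08:51 UTC.
Add 7 hours 52 minutes layover in Farhaven → 16:43 UTC.
Add 5 hours 13 minutes leg 3 → 21:56 UTC.
Add 5 hours and 14 minutes layover in Suva → 03:10 UTC (Apr 24).
Add 3 hours and 50 minutes leg 4 → 07:00 UTC.
Haldor is UTC+1:00, so local arrival = 07:00 + 1:00 = 08:00 on Apr 24.

08:00 on April 24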